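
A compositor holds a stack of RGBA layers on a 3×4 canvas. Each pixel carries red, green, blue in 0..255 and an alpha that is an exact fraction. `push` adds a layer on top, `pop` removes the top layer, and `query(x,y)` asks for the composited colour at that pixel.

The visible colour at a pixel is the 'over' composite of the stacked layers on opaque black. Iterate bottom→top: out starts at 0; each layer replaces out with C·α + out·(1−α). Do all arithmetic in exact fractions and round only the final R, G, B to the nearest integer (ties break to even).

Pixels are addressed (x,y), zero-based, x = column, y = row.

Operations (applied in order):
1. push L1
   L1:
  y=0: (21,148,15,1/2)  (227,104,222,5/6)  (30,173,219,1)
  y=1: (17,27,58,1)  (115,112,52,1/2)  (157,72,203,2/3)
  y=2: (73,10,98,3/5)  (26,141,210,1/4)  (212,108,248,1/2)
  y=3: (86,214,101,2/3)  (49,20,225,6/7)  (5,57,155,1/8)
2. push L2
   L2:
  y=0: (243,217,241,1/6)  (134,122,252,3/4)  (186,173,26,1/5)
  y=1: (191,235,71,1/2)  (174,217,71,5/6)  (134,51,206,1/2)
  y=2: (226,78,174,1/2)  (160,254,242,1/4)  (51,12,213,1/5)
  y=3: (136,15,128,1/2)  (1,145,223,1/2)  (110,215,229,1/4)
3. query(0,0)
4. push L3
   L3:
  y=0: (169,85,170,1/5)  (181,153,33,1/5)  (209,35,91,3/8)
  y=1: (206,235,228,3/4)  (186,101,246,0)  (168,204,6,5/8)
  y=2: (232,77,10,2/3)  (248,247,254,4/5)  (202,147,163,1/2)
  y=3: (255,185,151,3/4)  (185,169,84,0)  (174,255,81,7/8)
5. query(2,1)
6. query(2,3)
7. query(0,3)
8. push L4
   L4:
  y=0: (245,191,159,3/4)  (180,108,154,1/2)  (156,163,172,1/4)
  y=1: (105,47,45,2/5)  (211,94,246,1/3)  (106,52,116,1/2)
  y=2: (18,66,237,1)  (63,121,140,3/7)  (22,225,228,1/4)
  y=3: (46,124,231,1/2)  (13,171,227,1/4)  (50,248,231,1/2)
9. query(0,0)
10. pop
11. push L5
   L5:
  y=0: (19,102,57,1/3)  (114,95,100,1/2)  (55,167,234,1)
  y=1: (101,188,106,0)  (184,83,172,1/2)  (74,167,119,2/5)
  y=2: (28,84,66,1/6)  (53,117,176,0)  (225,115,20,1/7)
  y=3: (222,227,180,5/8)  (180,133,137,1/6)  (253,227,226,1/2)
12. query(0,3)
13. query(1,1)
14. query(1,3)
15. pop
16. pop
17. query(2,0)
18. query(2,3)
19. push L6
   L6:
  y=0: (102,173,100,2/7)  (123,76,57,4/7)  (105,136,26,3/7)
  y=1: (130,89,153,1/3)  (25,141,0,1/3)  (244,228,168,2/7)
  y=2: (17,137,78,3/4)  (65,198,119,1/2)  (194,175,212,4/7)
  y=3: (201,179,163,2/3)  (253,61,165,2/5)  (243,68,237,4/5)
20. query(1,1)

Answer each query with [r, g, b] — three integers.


query (0,0) [L1,L2] — begin 0,0,0
L1 α=1/2: [21/2, 74, 15/2]
L2 α=1/6: [197/4, 587/6, 557/12]
→ [49, 98, 46]

(2,1) stack=L1,L2,L3; from [0,0,0]:
L1 α=2/3: [314/3, 48, 406/3]
L2 α=1/2: [358/3, 99/2, 512/3]
L3 α=5/8: [599/4, 2337/16, 271/4]
→ [150, 146, 68]

at x=2,y=3 over L1,L2,L3:
after L1 α=1/8: [5/8, 57/8, 155/8]
after L2 α=1/4: [895/32, 1891/32, 2297/32]
after L3 α=7/8: [39871/256, 59011/256, 20441/256]
rounded: [156, 231, 80]

query (0,3) [L1,L2,L3] — begin 0,0,0
+L1 (α=2/3) → [172/3, 428/3, 202/3]
+L2 (α=1/2) → [290/3, 473/6, 293/3]
+L3 (α=3/4) → [2585/12, 3803/24, 413/3]
→ [215, 158, 138]

query (0,0) [L1,L2,L3,L4] — begin 0,0,0
L1 α=1/2: [21/2, 74, 15/2]
L2 α=1/6: [197/4, 587/6, 557/12]
L3 α=1/5: [366/5, 1429/15, 1067/15]
L4 α=3/4: [4041/20, 2506/15, 4111/30]
rounded: [202, 167, 137]

(0,3) stack=L1,L2,L3,L5; from [0,0,0]:
+L1 (α=2/3) → [172/3, 428/3, 202/3]
+L2 (α=1/2) → [290/3, 473/6, 293/3]
+L3 (α=3/4) → [2585/12, 3803/24, 413/3]
+L5 (α=5/8) → [7025/32, 12883/64, 1313/8]
→ [220, 201, 164]

at x=1,y=1 over L1,L2,L3,L5:
after L1 α=1/2: [115/2, 56, 26]
after L2 α=5/6: [1855/12, 1141/6, 127/2]
after L3 α=0: [1855/12, 1141/6, 127/2]
after L5 α=1/2: [4063/24, 1639/12, 471/4]
rounded: [169, 137, 118]

at x=1,y=3 over L1,L2,L3,L5:
after L1 α=6/7: [42, 120/7, 1350/7]
after L2 α=1/2: [43/2, 1135/14, 2911/14]
after L3 α=0: [43/2, 1135/14, 2911/14]
after L5 α=1/6: [575/12, 7537/84, 5491/28]
→ [48, 90, 196]

at x=2,y=0 over L1,L2:
L1 α=1: [30, 173, 219]
L2 α=1/5: [306/5, 173, 902/5]
rounded: [61, 173, 180]

at x=2,y=3 over L1,L2:
+L1 (α=1/8) → [5/8, 57/8, 155/8]
+L2 (α=1/4) → [895/32, 1891/32, 2297/32]
rounded: [28, 59, 72]

query (1,1) [L1,L2,L6] — begin 0,0,0
after L1 α=1/2: [115/2, 56, 26]
after L2 α=5/6: [1855/12, 1141/6, 127/2]
after L6 α=1/3: [2005/18, 1564/9, 127/3]
→ [111, 174, 42]


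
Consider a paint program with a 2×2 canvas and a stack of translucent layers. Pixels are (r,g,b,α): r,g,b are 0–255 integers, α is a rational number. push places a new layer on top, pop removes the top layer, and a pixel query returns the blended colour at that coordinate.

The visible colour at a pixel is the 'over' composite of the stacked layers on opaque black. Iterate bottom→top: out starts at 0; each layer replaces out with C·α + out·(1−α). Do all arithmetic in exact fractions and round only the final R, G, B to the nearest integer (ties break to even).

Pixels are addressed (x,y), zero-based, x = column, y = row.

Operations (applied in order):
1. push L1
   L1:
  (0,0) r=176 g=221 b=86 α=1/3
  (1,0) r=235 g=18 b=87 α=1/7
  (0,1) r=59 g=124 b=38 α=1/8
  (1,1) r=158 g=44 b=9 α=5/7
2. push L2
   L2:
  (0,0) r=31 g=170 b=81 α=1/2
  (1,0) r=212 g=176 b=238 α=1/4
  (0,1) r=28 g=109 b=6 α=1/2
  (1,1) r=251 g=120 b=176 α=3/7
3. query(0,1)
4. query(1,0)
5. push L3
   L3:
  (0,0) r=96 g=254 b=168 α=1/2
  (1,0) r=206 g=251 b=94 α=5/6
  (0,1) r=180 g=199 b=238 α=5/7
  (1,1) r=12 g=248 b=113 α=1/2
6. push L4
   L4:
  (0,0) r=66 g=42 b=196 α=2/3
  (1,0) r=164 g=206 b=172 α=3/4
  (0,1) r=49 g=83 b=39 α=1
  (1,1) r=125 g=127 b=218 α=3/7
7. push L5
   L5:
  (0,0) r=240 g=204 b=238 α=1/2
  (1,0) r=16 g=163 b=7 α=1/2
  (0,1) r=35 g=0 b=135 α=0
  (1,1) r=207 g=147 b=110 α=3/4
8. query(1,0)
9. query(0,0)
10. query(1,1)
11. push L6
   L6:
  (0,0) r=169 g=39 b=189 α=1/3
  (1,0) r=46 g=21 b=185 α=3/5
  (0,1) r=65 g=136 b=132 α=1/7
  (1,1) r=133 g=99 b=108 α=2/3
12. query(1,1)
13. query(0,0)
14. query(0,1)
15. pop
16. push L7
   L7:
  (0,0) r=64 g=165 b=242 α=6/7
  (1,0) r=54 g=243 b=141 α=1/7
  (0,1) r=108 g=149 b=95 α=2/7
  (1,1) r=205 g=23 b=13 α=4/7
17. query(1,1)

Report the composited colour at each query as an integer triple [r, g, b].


(0,1) stack=L1,L2; from [0,0,0]:
after L1 α=1/8: [59/8, 31/2, 19/4]
after L2 α=1/2: [283/16, 249/4, 43/8]
→ [18, 62, 5]

query (1,0) [L1,L2] — begin 0,0,0
L1 α=1/7: [235/7, 18/7, 87/7]
L2 α=1/4: [2189/28, 643/14, 1927/28]
→ [78, 46, 69]

query (1,0) [L1,L2,L3,L4,L5] — begin 0,0,0
+L1 (α=1/7) → [235/7, 18/7, 87/7]
+L2 (α=1/4) → [2189/28, 643/14, 1927/28]
+L3 (α=5/6) → [10343/56, 6071/28, 5029/56]
+L4 (α=3/4) → [37895/224, 23375/112, 33925/224]
+L5 (α=1/2) → [41479/448, 41631/224, 35493/448]
rounded: [93, 186, 79]

(0,0) stack=L1,L2,L3,L4,L5; from [0,0,0]:
after L1 α=1/3: [176/3, 221/3, 86/3]
after L2 α=1/2: [269/6, 731/6, 329/6]
after L3 α=1/2: [845/12, 2255/12, 1337/12]
after L4 α=2/3: [2429/36, 3263/36, 6041/36]
after L5 α=1/2: [11069/72, 10607/72, 14609/72]
rounded: [154, 147, 203]

at x=1,y=1 over L1,L2,L3,L4,L5:
L1 α=5/7: [790/7, 220/7, 45/7]
L2 α=3/7: [8431/49, 3400/49, 3876/49]
L3 α=1/2: [9019/98, 7776/49, 9413/98]
L4 α=3/7: [36413/343, 49773/343, 50872/343]
L5 α=3/4: [62354/343, 50259/343, 82031/686]
= [182, 147, 120]

query (1,1) [L1,L2,L3,L4,L5,L6] — begin 0,0,0
+L1 (α=5/7) → [790/7, 220/7, 45/7]
+L2 (α=3/7) → [8431/49, 3400/49, 3876/49]
+L3 (α=1/2) → [9019/98, 7776/49, 9413/98]
+L4 (α=3/7) → [36413/343, 49773/343, 50872/343]
+L5 (α=3/4) → [62354/343, 50259/343, 82031/686]
+L6 (α=2/3) → [153592/1029, 39391/343, 230207/2058]
→ [149, 115, 112]

at x=0,y=0 over L1,L2,L3,L4,L5,L6:
L1 α=1/3: [176/3, 221/3, 86/3]
L2 α=1/2: [269/6, 731/6, 329/6]
L3 α=1/2: [845/12, 2255/12, 1337/12]
L4 α=2/3: [2429/36, 3263/36, 6041/36]
L5 α=1/2: [11069/72, 10607/72, 14609/72]
L6 α=1/3: [17153/108, 12011/108, 21413/108]
→ [159, 111, 198]

at x=0,y=1 over L1,L2,L3,L4,L5,L6:
+L1 (α=1/8) → [59/8, 31/2, 19/4]
+L2 (α=1/2) → [283/16, 249/4, 43/8]
+L3 (α=5/7) → [1069/8, 2239/14, 4803/28]
+L4 (α=1) → [49, 83, 39]
+L5 (α=0) → [49, 83, 39]
+L6 (α=1/7) → [359/7, 634/7, 366/7]
→ [51, 91, 52]

query (1,1) [L1,L2,L3,L4,L5,L7] — begin 0,0,0
+L1 (α=5/7) → [790/7, 220/7, 45/7]
+L2 (α=3/7) → [8431/49, 3400/49, 3876/49]
+L3 (α=1/2) → [9019/98, 7776/49, 9413/98]
+L4 (α=3/7) → [36413/343, 49773/343, 50872/343]
+L5 (α=3/4) → [62354/343, 50259/343, 82031/686]
+L7 (α=4/7) → [468322/2401, 182333/2401, 281765/4802]
= [195, 76, 59]


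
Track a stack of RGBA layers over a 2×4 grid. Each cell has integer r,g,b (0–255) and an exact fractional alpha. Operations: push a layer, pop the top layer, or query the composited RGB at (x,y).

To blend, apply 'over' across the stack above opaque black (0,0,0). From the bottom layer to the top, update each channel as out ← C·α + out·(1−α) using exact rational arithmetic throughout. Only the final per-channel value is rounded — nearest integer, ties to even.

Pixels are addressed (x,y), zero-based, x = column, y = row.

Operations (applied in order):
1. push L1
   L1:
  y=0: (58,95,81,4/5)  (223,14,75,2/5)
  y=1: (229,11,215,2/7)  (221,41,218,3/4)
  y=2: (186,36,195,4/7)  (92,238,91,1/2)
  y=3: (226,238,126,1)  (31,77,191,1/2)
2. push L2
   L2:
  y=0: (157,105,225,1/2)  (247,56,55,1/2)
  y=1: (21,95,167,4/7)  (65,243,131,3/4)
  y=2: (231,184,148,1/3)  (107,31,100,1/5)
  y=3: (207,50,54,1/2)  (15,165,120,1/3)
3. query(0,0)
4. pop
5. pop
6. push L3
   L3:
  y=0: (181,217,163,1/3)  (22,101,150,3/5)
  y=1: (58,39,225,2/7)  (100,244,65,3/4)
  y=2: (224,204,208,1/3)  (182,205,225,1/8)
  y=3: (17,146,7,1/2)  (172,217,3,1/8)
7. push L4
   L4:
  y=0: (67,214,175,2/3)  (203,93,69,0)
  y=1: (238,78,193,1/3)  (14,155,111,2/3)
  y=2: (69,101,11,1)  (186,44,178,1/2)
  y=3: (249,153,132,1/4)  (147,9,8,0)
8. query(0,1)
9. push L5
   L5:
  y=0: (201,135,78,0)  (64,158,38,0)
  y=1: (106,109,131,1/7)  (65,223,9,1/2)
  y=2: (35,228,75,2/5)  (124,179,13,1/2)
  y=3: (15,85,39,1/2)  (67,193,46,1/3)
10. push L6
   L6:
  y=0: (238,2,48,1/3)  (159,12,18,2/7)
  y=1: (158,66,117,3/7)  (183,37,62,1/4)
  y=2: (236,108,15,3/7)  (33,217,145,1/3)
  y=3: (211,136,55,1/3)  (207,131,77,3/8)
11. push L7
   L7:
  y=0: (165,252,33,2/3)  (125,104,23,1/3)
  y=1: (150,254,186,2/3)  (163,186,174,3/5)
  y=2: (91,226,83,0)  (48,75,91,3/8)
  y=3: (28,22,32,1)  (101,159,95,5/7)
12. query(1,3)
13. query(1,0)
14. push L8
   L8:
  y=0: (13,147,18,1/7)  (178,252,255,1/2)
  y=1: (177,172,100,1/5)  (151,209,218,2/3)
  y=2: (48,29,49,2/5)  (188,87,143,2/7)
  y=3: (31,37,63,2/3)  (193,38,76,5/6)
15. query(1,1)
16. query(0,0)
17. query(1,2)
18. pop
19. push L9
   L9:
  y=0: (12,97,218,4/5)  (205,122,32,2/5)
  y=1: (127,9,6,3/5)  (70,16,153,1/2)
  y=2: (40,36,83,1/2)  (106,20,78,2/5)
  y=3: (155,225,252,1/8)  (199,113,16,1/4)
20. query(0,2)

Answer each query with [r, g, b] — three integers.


query (0,0) [L1,L2] — begin 0,0,0
after L1 α=4/5: [232/5, 76, 324/5]
after L2 α=1/2: [1017/10, 181/2, 1449/10]
→ [102, 90, 145]

at x=0,y=1 over L3,L4:
after L3 α=2/7: [116/7, 78/7, 450/7]
after L4 α=1/3: [1898/21, 234/7, 2251/21]
→ [90, 33, 107]

query (1,3) [L3,L4,L5,L6,L7] — begin 0,0,0
L3 α=1/8: [43/2, 217/8, 3/8]
L4 α=0: [43/2, 217/8, 3/8]
L5 α=1/3: [110/3, 989/12, 187/12]
L6 α=3/8: [2413/24, 9661/96, 3707/96]
L7 α=5/7: [8473/84, 47821/336, 26507/336]
→ [101, 142, 79]

query (1,0) [L3,L4,L5,L6,L7] — begin 0,0,0
L3 α=3/5: [66/5, 303/5, 90]
L4 α=0: [66/5, 303/5, 90]
L5 α=0: [66/5, 303/5, 90]
L6 α=2/7: [384/7, 327/7, 486/7]
L7 α=1/3: [1643/21, 1382/21, 1133/21]
→ [78, 66, 54]

query (1,1) [L3,L4,L5,L6,L7,L8] — begin 0,0,0
+L3 (α=3/4) → [75, 183, 195/4]
+L4 (α=2/3) → [103/3, 493/3, 361/4]
+L5 (α=1/2) → [149/3, 581/3, 397/8]
+L6 (α=1/4) → [83, 309/2, 1687/32]
+L7 (α=3/5) → [131, 867/5, 10039/80]
+L8 (α=2/3) → [433/3, 2957/15, 14973/80]
→ [144, 197, 187]

at x=0,y=0 over L3,L4,L5,L6,L7,L8:
+L3 (α=1/3) → [181/3, 217/3, 163/3]
+L4 (α=2/3) → [583/9, 1501/9, 1213/9]
+L5 (α=0) → [583/9, 1501/9, 1213/9]
+L6 (α=1/3) → [3308/27, 3020/27, 2858/27]
+L7 (α=2/3) → [12218/81, 16628/81, 4640/81]
+L8 (α=1/7) → [3541/27, 37225/189, 9766/189]
rounded: [131, 197, 52]

at x=1,y=2 over L3,L4,L5,L6,L7,L8:
+L3 (α=1/8) → [91/4, 205/8, 225/8]
+L4 (α=1/2) → [835/8, 557/16, 1649/16]
+L5 (α=1/2) → [1827/16, 3421/32, 1857/32]
+L6 (α=1/3) → [697/8, 6893/48, 4177/48]
+L7 (α=3/8) → [4637/64, 45265/384, 33989/384]
+L8 (α=2/7) → [47249/448, 293141/2688, 39967/384]
→ [105, 109, 104]

at x=0,y=2 over L3,L4,L5,L6,L7,L9:
+L3 (α=1/3) → [224/3, 68, 208/3]
+L4 (α=1) → [69, 101, 11]
+L5 (α=2/5) → [277/5, 759/5, 183/5]
+L6 (α=3/7) → [664/5, 4656/35, 957/35]
+L7 (α=0) → [664/5, 4656/35, 957/35]
+L9 (α=1/2) → [432/5, 2958/35, 1931/35]
rounded: [86, 85, 55]


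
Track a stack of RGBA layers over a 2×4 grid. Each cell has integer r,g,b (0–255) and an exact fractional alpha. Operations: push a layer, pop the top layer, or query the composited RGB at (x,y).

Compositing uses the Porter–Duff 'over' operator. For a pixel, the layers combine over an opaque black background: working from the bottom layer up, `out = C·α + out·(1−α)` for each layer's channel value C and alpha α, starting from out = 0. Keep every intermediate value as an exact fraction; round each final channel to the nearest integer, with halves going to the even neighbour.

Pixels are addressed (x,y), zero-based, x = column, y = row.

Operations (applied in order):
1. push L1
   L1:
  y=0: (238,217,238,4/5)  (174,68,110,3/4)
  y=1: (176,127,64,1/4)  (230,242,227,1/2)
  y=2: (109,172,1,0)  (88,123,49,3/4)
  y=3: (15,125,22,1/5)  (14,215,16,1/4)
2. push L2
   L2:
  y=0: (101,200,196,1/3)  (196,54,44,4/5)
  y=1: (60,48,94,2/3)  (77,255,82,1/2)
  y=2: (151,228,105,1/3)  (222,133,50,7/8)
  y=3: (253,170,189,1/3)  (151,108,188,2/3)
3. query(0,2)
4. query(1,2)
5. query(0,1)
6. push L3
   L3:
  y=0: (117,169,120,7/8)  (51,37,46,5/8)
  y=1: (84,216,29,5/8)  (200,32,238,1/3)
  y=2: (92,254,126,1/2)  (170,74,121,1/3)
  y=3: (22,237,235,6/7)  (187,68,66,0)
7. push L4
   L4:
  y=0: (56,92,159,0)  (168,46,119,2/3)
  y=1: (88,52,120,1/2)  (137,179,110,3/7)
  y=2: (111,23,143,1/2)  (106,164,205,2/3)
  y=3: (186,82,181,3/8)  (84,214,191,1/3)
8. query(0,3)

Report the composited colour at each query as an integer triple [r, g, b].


query (0,2) [L1,L2] — begin 0,0,0
after L1 α=0: [0, 0, 0]
after L2 α=1/3: [151/3, 76, 35]
→ [50, 76, 35]

at x=1,y=2 over L1,L2:
after L1 α=3/4: [66, 369/4, 147/4]
after L2 α=7/8: [405/2, 4093/32, 1547/32]
→ [202, 128, 48]

(0,1) stack=L1,L2; from [0,0,0]:
L1 α=1/4: [44, 127/4, 16]
L2 α=2/3: [164/3, 511/12, 68]
= [55, 43, 68]

query (0,3) [L1,L2,L3,L4] — begin 0,0,0
L1 α=1/5: [3, 25, 22/5]
L2 α=1/3: [259/3, 220/3, 989/15]
L3 α=6/7: [655/21, 4486/21, 22139/105]
L4 α=3/8: [14993/168, 6899/42, 16771/84]
= [89, 164, 200]


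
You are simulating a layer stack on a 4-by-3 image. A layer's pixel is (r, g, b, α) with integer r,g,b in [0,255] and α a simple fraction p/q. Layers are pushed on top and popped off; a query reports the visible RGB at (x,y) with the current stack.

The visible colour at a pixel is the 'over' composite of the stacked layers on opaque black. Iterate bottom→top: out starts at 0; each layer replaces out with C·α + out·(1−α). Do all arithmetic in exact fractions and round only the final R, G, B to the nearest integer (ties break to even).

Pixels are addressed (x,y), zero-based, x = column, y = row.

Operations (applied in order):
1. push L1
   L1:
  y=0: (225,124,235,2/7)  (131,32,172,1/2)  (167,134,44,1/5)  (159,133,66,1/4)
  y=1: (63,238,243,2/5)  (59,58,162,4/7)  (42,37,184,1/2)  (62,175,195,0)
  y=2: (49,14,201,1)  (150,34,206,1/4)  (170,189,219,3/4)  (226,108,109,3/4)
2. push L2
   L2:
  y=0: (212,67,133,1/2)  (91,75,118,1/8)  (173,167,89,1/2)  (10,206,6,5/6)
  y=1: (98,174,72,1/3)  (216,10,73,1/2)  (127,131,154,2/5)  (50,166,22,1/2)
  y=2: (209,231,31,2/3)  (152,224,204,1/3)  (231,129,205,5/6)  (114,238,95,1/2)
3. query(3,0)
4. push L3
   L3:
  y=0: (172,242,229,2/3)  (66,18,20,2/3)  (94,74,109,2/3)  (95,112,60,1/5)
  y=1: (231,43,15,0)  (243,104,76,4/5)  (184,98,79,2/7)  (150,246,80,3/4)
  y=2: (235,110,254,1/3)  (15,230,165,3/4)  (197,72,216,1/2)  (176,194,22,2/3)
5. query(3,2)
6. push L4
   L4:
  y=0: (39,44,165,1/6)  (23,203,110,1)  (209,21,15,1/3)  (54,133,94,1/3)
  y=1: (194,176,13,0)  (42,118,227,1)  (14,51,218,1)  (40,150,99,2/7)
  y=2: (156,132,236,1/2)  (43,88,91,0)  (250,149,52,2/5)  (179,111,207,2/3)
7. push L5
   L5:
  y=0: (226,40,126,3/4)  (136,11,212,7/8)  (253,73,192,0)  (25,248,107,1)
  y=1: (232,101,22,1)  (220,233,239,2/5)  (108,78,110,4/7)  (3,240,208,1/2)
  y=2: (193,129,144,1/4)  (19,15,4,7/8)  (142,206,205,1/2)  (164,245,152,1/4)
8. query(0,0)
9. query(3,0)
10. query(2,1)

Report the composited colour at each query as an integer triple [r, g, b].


(3,0) stack=L1,L2; from [0,0,0]:
+L1 (α=1/4) → [159/4, 133/4, 33/2]
+L2 (α=5/6) → [359/24, 4253/24, 31/4]
rounded: [15, 177, 8]

at x=3,y=2 over L1,L2,L3:
after L1 α=3/4: [339/2, 81, 327/4]
after L2 α=1/2: [567/4, 319/2, 707/8]
after L3 α=2/3: [1975/12, 365/2, 353/8]
rounded: [165, 182, 44]

at x=0,y=0 over L1,L2,L3,L4,L5:
L1 α=2/7: [450/7, 248/7, 470/7]
L2 α=1/2: [967/7, 717/14, 1401/14]
L3 α=2/3: [1125/7, 7493/42, 7813/42]
L4 α=1/6: [983/7, 39313/252, 45995/252]
L5 α=3/4: [5729/28, 69553/1008, 141251/1008]
→ [205, 69, 140]

query (3,0) [L1,L2,L3,L4,L5] — begin 0,0,0
L1 α=1/4: [159/4, 133/4, 33/2]
L2 α=5/6: [359/24, 4253/24, 31/4]
L3 α=1/5: [929/30, 985/6, 91/5]
L4 α=1/3: [1739/45, 1384/9, 652/15]
L5 α=1: [25, 248, 107]
= [25, 248, 107]

at x=2,y=1 over L1,L2,L3,L4,L5:
after L1 α=1/2: [21, 37/2, 92]
after L2 α=2/5: [317/5, 127/2, 584/5]
after L3 α=2/7: [685/7, 1027/14, 106]
after L4 α=1: [14, 51, 218]
after L5 α=4/7: [474/7, 465/7, 1094/7]
rounded: [68, 66, 156]


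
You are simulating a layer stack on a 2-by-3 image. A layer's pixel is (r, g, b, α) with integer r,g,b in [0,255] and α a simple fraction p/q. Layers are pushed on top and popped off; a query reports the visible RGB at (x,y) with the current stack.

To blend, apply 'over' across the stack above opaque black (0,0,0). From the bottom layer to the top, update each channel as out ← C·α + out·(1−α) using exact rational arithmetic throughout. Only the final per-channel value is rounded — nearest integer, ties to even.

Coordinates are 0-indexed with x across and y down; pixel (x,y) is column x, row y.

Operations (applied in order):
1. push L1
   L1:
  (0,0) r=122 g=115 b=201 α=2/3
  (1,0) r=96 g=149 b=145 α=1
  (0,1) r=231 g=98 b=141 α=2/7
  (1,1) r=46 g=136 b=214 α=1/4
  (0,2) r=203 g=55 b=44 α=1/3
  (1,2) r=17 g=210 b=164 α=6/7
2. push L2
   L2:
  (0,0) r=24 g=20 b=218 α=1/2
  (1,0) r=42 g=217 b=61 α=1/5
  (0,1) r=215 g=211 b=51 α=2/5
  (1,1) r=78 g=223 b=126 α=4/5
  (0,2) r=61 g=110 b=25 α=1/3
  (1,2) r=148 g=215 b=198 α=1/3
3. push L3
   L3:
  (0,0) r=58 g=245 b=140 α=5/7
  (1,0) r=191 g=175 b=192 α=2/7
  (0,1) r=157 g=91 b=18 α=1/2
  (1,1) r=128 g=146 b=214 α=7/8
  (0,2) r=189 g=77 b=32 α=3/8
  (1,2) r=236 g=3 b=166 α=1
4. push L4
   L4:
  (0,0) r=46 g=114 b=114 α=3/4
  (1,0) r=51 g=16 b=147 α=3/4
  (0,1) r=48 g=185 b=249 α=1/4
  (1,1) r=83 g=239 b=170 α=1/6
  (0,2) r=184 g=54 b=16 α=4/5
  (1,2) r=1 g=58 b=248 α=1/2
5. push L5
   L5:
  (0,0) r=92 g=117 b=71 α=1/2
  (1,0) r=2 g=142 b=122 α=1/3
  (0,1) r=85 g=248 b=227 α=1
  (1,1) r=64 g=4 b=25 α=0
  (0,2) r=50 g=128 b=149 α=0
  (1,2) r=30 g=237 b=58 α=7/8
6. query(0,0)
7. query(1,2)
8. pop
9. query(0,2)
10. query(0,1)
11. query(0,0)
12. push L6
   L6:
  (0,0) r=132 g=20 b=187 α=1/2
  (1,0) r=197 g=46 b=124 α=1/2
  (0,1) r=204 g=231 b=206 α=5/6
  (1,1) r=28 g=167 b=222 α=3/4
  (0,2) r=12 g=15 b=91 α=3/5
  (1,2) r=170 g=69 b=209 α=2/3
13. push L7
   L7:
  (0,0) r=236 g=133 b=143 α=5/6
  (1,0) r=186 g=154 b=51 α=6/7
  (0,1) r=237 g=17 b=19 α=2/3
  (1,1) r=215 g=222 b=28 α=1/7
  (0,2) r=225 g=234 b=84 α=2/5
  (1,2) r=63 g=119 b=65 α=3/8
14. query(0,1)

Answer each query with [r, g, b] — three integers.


at x=0,y=0 over L1,L2,L3,L4,L5:
+L1 (α=2/3) → [244/3, 230/3, 134]
+L2 (α=1/2) → [158/3, 145/3, 176]
+L3 (α=5/7) → [1186/21, 3965/21, 1052/7]
+L4 (α=3/4) → [1021/21, 11147/84, 1723/14]
+L5 (α=1/2) → [2953/42, 20975/168, 2717/28]
rounded: [70, 125, 97]

query (1,2) [L1,L2,L3,L4,L5] — begin 0,0,0
after L1 α=6/7: [102/7, 180, 984/7]
after L2 α=1/3: [1240/21, 575/3, 1118/7]
after L3 α=1: [236, 3, 166]
after L4 α=1/2: [237/2, 61/2, 207]
after L5 α=7/8: [657/16, 3379/16, 613/8]
= [41, 211, 77]

query (0,2) [L1,L2,L3,L4] — begin 0,0,0
L1 α=1/3: [203/3, 55/3, 44/3]
L2 α=1/3: [589/9, 440/9, 163/9]
L3 α=3/8: [1006/9, 4279/72, 1679/72]
L4 α=4/5: [1526/9, 19831/360, 6287/360]
rounded: [170, 55, 17]

query (0,1) [L1,L2,L3,L4] — begin 0,0,0
after L1 α=2/7: [66, 28, 282/7]
after L2 α=2/5: [628/5, 506/5, 312/7]
after L3 α=1/2: [1413/10, 961/10, 219/7]
after L4 α=1/4: [4719/40, 4733/40, 600/7]
→ [118, 118, 86]

(0,0) stack=L1,L2,L3,L4; from [0,0,0]:
after L1 α=2/3: [244/3, 230/3, 134]
after L2 α=1/2: [158/3, 145/3, 176]
after L3 α=5/7: [1186/21, 3965/21, 1052/7]
after L4 α=3/4: [1021/21, 11147/84, 1723/14]
= [49, 133, 123]

(0,1) stack=L1,L2,L3,L4,L6,L7; from [0,0,0]:
+L1 (α=2/7) → [66, 28, 282/7]
+L2 (α=2/5) → [628/5, 506/5, 312/7]
+L3 (α=1/2) → [1413/10, 961/10, 219/7]
+L4 (α=1/4) → [4719/40, 4733/40, 600/7]
+L6 (α=5/6) → [15173/80, 50933/240, 3905/21]
+L7 (α=2/3) → [53093/240, 59093/720, 4703/63]
= [221, 82, 75]


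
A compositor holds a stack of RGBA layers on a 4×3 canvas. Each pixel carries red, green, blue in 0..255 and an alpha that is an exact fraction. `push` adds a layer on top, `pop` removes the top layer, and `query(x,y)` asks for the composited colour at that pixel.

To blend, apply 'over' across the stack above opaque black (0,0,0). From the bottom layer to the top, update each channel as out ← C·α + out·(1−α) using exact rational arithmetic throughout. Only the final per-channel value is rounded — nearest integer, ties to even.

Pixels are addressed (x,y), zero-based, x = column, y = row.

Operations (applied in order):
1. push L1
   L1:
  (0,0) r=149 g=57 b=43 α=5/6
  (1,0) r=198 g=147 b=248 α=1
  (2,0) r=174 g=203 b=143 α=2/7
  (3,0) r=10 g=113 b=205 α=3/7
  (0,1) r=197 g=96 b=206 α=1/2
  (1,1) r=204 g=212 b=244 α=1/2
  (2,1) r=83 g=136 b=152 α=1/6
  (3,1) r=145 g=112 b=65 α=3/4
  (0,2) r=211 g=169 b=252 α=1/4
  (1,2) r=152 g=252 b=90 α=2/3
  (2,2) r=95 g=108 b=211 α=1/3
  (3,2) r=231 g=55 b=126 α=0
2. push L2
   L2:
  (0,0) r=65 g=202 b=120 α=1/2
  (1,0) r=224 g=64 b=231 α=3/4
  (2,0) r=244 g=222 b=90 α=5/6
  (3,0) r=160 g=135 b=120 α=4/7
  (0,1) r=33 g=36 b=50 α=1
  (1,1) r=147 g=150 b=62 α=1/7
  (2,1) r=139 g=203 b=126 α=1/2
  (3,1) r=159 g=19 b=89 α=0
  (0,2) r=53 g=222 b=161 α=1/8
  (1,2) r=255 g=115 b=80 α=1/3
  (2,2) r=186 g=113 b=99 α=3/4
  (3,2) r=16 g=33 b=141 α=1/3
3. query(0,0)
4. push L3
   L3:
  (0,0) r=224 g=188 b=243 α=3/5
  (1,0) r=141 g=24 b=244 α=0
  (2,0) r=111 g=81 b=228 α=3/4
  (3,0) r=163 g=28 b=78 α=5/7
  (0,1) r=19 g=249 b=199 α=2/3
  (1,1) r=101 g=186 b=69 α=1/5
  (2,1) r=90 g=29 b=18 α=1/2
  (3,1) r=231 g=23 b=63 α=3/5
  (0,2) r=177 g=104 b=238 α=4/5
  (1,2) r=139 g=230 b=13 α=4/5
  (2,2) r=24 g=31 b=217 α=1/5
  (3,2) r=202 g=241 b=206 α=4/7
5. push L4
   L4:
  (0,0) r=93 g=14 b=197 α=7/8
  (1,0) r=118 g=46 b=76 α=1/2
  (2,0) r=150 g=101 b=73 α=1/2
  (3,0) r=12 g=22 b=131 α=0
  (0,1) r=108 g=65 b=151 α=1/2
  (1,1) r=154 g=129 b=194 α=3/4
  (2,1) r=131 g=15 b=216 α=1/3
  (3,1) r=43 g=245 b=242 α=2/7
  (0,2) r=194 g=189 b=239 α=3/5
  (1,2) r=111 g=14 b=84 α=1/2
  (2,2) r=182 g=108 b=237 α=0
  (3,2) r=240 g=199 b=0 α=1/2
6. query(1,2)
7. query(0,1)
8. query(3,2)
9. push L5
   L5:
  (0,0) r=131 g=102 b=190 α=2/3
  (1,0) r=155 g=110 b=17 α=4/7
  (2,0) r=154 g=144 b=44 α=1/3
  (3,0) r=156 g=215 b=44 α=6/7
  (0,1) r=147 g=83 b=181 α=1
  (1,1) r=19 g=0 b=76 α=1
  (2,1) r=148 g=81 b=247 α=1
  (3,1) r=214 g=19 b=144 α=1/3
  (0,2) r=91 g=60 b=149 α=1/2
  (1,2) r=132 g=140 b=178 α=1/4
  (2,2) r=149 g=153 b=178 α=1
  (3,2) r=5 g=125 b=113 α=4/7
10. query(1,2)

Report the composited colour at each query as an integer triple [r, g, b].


query (0,0) [L1,L2] — begin 0,0,0
+L1 (α=5/6) → [745/6, 95/2, 215/6]
+L2 (α=1/2) → [1135/12, 499/4, 935/12]
rounded: [95, 125, 78]

at x=1,y=2 over L1,L2,L3,L4:
after L1 α=2/3: [304/3, 168, 60]
after L2 α=1/3: [1373/9, 451/3, 200/3]
after L3 α=4/5: [6377/45, 3211/15, 356/15]
after L4 α=1/2: [5686/45, 3421/30, 808/15]
→ [126, 114, 54]

(0,1) stack=L1,L2,L3,L4; from [0,0,0]:
+L1 (α=1/2) → [197/2, 48, 103]
+L2 (α=1) → [33, 36, 50]
+L3 (α=2/3) → [71/3, 178, 448/3]
+L4 (α=1/2) → [395/6, 243/2, 901/6]
= [66, 122, 150]

(3,2) stack=L1,L2,L3,L4; from [0,0,0]:
after L1 α=0: [0, 0, 0]
after L2 α=1/3: [16/3, 11, 47]
after L3 α=4/7: [824/7, 997/7, 965/7]
after L4 α=1/2: [1252/7, 1195/7, 965/14]
→ [179, 171, 69]

query (1,2) [L1,L2,L3,L4,L5] — begin 0,0,0
+L1 (α=2/3) → [304/3, 168, 60]
+L2 (α=1/3) → [1373/9, 451/3, 200/3]
+L3 (α=4/5) → [6377/45, 3211/15, 356/15]
+L4 (α=1/2) → [5686/45, 3421/30, 808/15]
+L5 (α=1/4) → [3833/30, 4821/40, 849/10]
= [128, 121, 85]


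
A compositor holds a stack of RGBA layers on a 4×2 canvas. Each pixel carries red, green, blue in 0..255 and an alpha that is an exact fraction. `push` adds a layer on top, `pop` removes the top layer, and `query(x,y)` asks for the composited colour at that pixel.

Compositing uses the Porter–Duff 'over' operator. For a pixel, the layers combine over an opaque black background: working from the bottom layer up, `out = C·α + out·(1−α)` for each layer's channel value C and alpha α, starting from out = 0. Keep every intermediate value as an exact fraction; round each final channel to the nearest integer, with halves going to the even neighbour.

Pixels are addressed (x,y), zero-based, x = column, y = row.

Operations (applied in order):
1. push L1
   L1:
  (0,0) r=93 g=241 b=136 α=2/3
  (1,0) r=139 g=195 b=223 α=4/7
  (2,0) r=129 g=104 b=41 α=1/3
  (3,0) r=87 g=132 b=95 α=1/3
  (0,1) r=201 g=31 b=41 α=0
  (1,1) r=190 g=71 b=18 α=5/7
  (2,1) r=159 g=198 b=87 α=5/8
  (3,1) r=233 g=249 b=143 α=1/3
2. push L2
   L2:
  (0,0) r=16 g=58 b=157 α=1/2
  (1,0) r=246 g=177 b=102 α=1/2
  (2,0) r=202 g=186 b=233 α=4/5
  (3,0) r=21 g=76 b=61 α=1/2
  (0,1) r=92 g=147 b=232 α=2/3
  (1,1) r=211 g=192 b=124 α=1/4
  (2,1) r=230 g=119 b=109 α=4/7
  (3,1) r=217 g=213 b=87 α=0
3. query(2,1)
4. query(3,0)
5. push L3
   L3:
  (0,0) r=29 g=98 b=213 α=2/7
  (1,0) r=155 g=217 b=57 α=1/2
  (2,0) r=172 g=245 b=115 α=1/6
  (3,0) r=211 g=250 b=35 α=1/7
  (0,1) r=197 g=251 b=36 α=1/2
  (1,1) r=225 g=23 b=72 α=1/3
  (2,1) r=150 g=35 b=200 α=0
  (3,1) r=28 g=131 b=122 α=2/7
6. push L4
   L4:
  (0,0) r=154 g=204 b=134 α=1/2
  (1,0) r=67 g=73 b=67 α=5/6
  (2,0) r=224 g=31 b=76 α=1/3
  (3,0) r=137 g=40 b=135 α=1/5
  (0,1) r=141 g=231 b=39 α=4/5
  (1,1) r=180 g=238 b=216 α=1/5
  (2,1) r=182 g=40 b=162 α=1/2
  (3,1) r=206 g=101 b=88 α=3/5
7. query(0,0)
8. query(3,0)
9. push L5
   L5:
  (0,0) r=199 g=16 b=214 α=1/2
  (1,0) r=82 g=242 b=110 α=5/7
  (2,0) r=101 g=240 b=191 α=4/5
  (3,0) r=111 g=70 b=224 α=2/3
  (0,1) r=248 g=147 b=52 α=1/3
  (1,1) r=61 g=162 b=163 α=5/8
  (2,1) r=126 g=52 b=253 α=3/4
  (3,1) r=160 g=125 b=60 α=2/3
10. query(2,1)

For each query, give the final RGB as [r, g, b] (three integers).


query (2,1) [L1,L2] — begin 0,0,0
after L1 α=5/8: [795/8, 495/4, 435/8]
after L2 α=4/7: [9745/56, 3389/28, 4793/56]
= [174, 121, 86]

at x=3,y=0 over L1,L2:
+L1 (α=1/3) → [29, 44, 95/3]
+L2 (α=1/2) → [25, 60, 139/3]
= [25, 60, 46]

(0,0) stack=L1,L2,L3,L4; from [0,0,0]:
L1 α=2/3: [62, 482/3, 272/3]
L2 α=1/2: [39, 328/3, 743/6]
L3 α=2/7: [253/7, 2228/21, 6271/42]
L4 α=1/2: [1331/14, 3256/21, 11899/84]
→ [95, 155, 142]

query (3,0) [L1,L2,L3,L4] — begin 0,0,0
+L1 (α=1/3) → [29, 44, 95/3]
+L2 (α=1/2) → [25, 60, 139/3]
+L3 (α=1/7) → [361/7, 610/7, 313/7]
+L4 (α=1/5) → [2403/35, 544/7, 2197/35]
= [69, 78, 63]

query (2,1) [L1,L2,L3,L4,L5] — begin 0,0,0
L1 α=5/8: [795/8, 495/4, 435/8]
L2 α=4/7: [9745/56, 3389/28, 4793/56]
L3 α=0: [9745/56, 3389/28, 4793/56]
L4 α=1/2: [19937/112, 4509/56, 13865/112]
L5 α=3/4: [62273/448, 13245/224, 98873/448]
→ [139, 59, 221]


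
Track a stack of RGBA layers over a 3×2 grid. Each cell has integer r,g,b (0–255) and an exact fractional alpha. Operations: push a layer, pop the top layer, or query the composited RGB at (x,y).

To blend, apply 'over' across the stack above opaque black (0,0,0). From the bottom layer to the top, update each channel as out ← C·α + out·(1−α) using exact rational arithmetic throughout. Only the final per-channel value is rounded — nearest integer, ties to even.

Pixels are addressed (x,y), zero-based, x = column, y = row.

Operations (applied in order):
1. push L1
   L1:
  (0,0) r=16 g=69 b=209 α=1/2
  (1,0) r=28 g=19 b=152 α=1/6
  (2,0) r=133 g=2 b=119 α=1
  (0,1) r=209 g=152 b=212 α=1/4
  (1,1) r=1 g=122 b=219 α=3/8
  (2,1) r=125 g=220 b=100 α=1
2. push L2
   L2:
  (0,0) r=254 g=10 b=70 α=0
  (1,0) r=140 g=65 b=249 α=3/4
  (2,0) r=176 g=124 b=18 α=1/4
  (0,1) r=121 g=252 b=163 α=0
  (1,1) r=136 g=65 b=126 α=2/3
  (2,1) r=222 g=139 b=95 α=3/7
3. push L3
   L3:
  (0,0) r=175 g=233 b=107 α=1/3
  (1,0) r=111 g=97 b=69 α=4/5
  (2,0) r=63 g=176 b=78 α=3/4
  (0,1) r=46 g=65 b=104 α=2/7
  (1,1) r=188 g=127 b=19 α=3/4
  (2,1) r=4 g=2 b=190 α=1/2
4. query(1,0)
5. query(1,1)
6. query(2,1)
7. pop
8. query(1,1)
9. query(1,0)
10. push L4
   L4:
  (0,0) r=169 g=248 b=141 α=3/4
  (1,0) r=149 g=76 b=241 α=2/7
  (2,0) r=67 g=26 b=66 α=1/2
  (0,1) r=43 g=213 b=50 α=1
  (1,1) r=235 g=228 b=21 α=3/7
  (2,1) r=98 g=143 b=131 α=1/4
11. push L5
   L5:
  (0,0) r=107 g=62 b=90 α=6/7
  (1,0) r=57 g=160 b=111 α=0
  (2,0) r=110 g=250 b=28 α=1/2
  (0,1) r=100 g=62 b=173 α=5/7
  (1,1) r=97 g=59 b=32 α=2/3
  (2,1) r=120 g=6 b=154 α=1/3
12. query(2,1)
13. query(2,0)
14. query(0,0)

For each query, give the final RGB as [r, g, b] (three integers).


query (1,0) [L1,L2,L3] — begin 0,0,0
after L1 α=1/6: [14/3, 19/6, 76/3]
after L2 α=3/4: [637/6, 1189/24, 2317/12]
after L3 α=4/5: [3301/30, 10501/120, 5629/60]
= [110, 88, 94]

query (1,1) [L1,L2,L3] — begin 0,0,0
+L1 (α=3/8) → [3/8, 183/4, 657/8]
+L2 (α=2/3) → [2179/24, 703/12, 891/8]
+L3 (α=3/4) → [15715/96, 5275/48, 1347/32]
rounded: [164, 110, 42]

(2,1) stack=L1,L2,L3; from [0,0,0]:
L1 α=1: [125, 220, 100]
L2 α=3/7: [1166/7, 1297/7, 685/7]
L3 α=1/2: [597/7, 1311/14, 2015/14]
rounded: [85, 94, 144]

(1,1) stack=L1,L2; from [0,0,0]:
L1 α=3/8: [3/8, 183/4, 657/8]
L2 α=2/3: [2179/24, 703/12, 891/8]
→ [91, 59, 111]

(1,0) stack=L1,L2; from [0,0,0]:
+L1 (α=1/6) → [14/3, 19/6, 76/3]
+L2 (α=3/4) → [637/6, 1189/24, 2317/12]
= [106, 50, 193]

at x=2,y=1 over L1,L2,L4,L5:
after L1 α=1: [125, 220, 100]
after L2 α=3/7: [1166/7, 1297/7, 685/7]
after L4 α=1/4: [1046/7, 1223/7, 743/7]
after L5 α=1/3: [2932/21, 2488/21, 2564/21]
rounded: [140, 118, 122]

(2,0) stack=L1,L2,L4,L5; from [0,0,0]:
L1 α=1: [133, 2, 119]
L2 α=1/4: [575/4, 65/2, 375/4]
L4 α=1/2: [843/8, 117/4, 639/8]
L5 α=1/2: [1723/16, 1117/8, 863/16]
rounded: [108, 140, 54]

query (0,0) [L1,L2,L4,L5] — begin 0,0,0
+L1 (α=1/2) → [8, 69/2, 209/2]
+L2 (α=0) → [8, 69/2, 209/2]
+L4 (α=3/4) → [515/4, 1557/8, 1055/8]
+L5 (α=6/7) → [3083/28, 4533/56, 5375/56]
→ [110, 81, 96]


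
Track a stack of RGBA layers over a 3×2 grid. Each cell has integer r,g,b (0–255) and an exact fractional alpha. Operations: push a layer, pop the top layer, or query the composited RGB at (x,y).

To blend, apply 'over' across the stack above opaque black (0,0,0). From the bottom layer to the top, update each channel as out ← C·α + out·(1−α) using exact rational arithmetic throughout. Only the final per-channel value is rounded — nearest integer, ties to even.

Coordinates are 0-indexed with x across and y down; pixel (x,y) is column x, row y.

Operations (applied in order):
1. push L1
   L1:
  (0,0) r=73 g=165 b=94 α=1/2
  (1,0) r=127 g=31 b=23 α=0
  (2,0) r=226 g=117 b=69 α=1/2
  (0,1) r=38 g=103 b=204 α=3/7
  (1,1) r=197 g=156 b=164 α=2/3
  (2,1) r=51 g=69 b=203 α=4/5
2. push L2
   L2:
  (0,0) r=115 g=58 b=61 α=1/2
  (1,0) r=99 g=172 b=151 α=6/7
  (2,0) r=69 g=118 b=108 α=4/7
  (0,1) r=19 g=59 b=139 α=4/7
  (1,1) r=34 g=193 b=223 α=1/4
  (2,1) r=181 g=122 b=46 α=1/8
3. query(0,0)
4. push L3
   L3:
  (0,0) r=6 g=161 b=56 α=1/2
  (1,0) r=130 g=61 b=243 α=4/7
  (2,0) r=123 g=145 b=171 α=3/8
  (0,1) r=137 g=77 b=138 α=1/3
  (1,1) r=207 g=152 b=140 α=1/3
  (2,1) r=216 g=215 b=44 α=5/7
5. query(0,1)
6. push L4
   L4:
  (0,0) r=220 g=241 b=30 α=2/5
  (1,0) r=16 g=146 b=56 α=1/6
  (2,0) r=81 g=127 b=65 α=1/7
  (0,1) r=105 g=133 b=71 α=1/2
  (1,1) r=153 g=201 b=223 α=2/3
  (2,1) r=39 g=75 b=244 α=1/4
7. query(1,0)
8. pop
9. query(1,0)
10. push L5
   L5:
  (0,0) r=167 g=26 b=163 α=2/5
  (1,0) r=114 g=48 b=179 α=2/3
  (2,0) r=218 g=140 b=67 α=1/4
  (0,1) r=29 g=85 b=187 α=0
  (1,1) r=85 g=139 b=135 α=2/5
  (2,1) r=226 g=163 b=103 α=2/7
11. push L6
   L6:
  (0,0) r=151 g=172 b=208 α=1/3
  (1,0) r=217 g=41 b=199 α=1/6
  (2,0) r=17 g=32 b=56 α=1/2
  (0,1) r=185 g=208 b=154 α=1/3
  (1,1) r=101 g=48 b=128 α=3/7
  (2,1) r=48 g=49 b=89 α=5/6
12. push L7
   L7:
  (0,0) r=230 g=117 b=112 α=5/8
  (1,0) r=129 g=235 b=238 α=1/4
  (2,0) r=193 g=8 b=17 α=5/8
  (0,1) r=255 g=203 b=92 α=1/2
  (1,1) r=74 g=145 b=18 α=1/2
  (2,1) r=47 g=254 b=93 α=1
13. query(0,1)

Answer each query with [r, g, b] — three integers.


query (0,0) [L1,L2] — begin 0,0,0
L1 α=1/2: [73/2, 165/2, 47]
L2 α=1/2: [303/4, 281/4, 54]
→ [76, 70, 54]

at x=0,y=1 over L1,L2,L3:
+L1 (α=3/7) → [114/7, 309/7, 612/7]
+L2 (α=4/7) → [874/49, 2579/49, 5728/49]
+L3 (α=1/3) → [8461/147, 2977/49, 18218/147]
→ [58, 61, 124]

query (1,0) [L1,L2,L3,L4] — begin 0,0,0
after L1 α=0: [0, 0, 0]
after L2 α=6/7: [594/7, 1032/7, 906/7]
after L3 α=4/7: [5422/49, 4804/49, 9522/49]
after L4 α=1/6: [4649/49, 15587/147, 25177/147]
rounded: [95, 106, 171]

(1,0) stack=L1,L2,L3; from [0,0,0]:
L1 α=0: [0, 0, 0]
L2 α=6/7: [594/7, 1032/7, 906/7]
L3 α=4/7: [5422/49, 4804/49, 9522/49]
rounded: [111, 98, 194]

(0,1) stack=L1,L2,L3,L5,L6,L7; from [0,0,0]:
L1 α=3/7: [114/7, 309/7, 612/7]
L2 α=4/7: [874/49, 2579/49, 5728/49]
L3 α=1/3: [8461/147, 2977/49, 18218/147]
L5 α=0: [8461/147, 2977/49, 18218/147]
L6 α=1/3: [44117/441, 5382/49, 59074/441]
L7 α=1/2: [78286/441, 15329/98, 49823/441]
rounded: [178, 156, 113]


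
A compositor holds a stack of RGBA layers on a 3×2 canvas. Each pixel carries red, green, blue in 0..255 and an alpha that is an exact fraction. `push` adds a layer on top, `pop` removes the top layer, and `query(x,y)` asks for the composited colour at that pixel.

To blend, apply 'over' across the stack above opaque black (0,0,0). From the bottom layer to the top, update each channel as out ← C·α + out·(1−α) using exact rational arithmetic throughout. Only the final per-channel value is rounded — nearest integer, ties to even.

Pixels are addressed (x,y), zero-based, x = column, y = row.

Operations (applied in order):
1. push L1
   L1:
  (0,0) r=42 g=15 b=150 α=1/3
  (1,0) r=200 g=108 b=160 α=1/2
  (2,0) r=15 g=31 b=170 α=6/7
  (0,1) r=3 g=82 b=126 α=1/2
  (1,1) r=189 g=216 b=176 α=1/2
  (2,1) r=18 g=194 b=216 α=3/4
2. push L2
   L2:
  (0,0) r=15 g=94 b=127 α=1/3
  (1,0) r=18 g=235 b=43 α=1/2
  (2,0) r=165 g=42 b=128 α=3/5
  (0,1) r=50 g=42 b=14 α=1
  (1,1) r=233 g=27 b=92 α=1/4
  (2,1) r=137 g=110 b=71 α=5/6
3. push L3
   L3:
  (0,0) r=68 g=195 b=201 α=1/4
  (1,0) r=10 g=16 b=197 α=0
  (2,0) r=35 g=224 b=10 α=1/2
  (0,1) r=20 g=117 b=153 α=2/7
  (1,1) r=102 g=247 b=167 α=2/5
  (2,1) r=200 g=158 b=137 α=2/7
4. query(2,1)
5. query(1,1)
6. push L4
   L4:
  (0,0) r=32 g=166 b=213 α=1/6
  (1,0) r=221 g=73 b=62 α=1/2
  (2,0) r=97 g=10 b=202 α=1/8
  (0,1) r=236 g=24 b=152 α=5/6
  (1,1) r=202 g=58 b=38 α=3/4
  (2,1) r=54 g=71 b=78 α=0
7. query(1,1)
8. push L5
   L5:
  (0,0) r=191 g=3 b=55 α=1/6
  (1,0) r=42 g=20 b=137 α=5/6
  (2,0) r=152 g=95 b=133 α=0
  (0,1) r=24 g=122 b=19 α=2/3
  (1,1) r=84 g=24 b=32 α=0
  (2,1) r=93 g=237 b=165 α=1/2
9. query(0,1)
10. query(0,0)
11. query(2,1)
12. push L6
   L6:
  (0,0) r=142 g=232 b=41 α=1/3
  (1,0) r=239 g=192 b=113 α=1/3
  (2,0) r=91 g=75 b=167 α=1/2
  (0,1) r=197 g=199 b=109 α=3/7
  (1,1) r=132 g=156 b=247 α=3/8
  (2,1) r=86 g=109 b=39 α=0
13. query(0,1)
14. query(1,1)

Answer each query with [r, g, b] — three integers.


query (2,1) [L1,L2,L3] — begin 0,0,0
+L1 (α=3/4) → [27/2, 291/2, 162]
+L2 (α=5/6) → [1397/12, 1391/12, 517/6]
+L3 (α=2/7) → [11785/84, 10747/84, 4229/42]
rounded: [140, 128, 101]

query (1,1) [L1,L2,L3] — begin 0,0,0
+L1 (α=1/2) → [189/2, 108, 88]
+L2 (α=1/4) → [1033/8, 351/4, 89]
+L3 (α=2/5) → [4731/40, 3029/20, 601/5]
rounded: [118, 151, 120]

at x=1,y=1 over L1,L2,L3,L4:
L1 α=1/2: [189/2, 108, 88]
L2 α=1/4: [1033/8, 351/4, 89]
L3 α=2/5: [4731/40, 3029/20, 601/5]
L4 α=3/4: [28971/160, 6509/80, 1171/20]
rounded: [181, 81, 59]

query (0,1) [L1,L2,L3,L4,L5] — begin 0,0,0
after L1 α=1/2: [3/2, 41, 63]
after L2 α=1: [50, 42, 14]
after L3 α=2/7: [290/7, 444/7, 376/7]
after L4 α=5/6: [1425/7, 214/7, 2848/21]
after L5 α=2/3: [587/7, 1922/21, 3646/63]
= [84, 92, 58]

(0,0) stack=L1,L2,L3,L4,L5; from [0,0,0]:
L1 α=1/3: [14, 5, 50]
L2 α=1/3: [43/3, 104/3, 227/3]
L3 α=1/4: [111/4, 299/4, 107]
L4 α=1/6: [683/24, 2159/24, 374/3]
L5 α=1/6: [7999/144, 10867/144, 2035/18]
rounded: [56, 75, 113]

query (2,1) [L1,L2,L3,L4,L5] — begin 0,0,0
L1 α=3/4: [27/2, 291/2, 162]
L2 α=5/6: [1397/12, 1391/12, 517/6]
L3 α=2/7: [11785/84, 10747/84, 4229/42]
L4 α=0: [11785/84, 10747/84, 4229/42]
L5 α=1/2: [19597/168, 30655/168, 11159/84]
= [117, 182, 133]

(0,1) stack=L1,L2,L3,L4,L5,L6; from [0,0,0]:
L1 α=1/2: [3/2, 41, 63]
L2 α=1: [50, 42, 14]
L3 α=2/7: [290/7, 444/7, 376/7]
L4 α=5/6: [1425/7, 214/7, 2848/21]
L5 α=2/3: [587/7, 1922/21, 3646/63]
L6 α=3/7: [6485/49, 20225/147, 35185/441]
rounded: [132, 138, 80]

(1,1) stack=L1,L2,L3,L4,L5,L6; from [0,0,0]:
L1 α=1/2: [189/2, 108, 88]
L2 α=1/4: [1033/8, 351/4, 89]
L3 α=2/5: [4731/40, 3029/20, 601/5]
L4 α=3/4: [28971/160, 6509/80, 1171/20]
L5 α=0: [28971/160, 6509/80, 1171/20]
L6 α=3/8: [41643/256, 13997/128, 4135/32]
= [163, 109, 129]


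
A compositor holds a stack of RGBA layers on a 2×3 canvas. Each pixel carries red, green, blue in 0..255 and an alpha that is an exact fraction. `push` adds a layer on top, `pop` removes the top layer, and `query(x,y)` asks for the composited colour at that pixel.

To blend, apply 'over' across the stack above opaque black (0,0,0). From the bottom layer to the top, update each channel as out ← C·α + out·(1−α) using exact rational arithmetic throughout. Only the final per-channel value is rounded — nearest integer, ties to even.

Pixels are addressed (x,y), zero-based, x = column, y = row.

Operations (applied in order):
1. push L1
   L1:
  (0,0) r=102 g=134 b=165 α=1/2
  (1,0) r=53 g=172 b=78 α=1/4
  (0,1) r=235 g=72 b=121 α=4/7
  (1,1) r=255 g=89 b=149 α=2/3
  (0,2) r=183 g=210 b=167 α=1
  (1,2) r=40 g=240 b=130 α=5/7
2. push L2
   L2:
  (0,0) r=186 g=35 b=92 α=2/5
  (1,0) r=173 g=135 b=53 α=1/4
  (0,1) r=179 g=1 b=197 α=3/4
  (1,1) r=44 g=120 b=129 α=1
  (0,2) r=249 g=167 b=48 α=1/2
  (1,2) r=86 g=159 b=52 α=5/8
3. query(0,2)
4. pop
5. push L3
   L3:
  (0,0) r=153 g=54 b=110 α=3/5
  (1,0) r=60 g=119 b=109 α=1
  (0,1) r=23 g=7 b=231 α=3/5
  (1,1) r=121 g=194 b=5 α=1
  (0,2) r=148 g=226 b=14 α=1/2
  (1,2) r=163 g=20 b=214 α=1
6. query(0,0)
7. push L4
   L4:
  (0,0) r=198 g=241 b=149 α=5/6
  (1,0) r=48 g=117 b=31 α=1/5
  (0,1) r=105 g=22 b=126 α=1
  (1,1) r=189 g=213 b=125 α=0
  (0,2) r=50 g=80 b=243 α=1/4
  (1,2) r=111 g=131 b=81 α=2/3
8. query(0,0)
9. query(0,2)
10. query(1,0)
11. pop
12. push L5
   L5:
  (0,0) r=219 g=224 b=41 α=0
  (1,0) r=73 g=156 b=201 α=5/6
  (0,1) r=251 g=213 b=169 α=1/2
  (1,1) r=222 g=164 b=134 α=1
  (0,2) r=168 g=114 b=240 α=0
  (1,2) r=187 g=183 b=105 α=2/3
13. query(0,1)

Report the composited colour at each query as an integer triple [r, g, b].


at x=0,y=2 over L1,L2:
after L1 α=1: [183, 210, 167]
after L2 α=1/2: [216, 377/2, 215/2]
= [216, 188, 108]

query (0,0) [L1,L3] — begin 0,0,0
+L1 (α=1/2) → [51, 67, 165/2]
+L3 (α=3/5) → [561/5, 296/5, 99]
rounded: [112, 59, 99]

(0,0) stack=L1,L3,L4; from [0,0,0]:
L1 α=1/2: [51, 67, 165/2]
L3 α=3/5: [561/5, 296/5, 99]
L4 α=5/6: [1837/10, 2107/10, 422/3]
rounded: [184, 211, 141]

(0,2) stack=L1,L3,L4; from [0,0,0]:
after L1 α=1: [183, 210, 167]
after L3 α=1/2: [331/2, 218, 181/2]
after L4 α=1/4: [1093/8, 367/2, 1029/8]
= [137, 184, 129]

query (1,0) [L1,L3,L4] — begin 0,0,0
L1 α=1/4: [53/4, 43, 39/2]
L3 α=1: [60, 119, 109]
L4 α=1/5: [288/5, 593/5, 467/5]
→ [58, 119, 93]

at x=0,y=1 over L1,L3,L5:
after L1 α=4/7: [940/7, 288/7, 484/7]
after L3 α=3/5: [2363/35, 723/35, 5819/35]
after L5 α=1/2: [5574/35, 4089/35, 5867/35]
→ [159, 117, 168]
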